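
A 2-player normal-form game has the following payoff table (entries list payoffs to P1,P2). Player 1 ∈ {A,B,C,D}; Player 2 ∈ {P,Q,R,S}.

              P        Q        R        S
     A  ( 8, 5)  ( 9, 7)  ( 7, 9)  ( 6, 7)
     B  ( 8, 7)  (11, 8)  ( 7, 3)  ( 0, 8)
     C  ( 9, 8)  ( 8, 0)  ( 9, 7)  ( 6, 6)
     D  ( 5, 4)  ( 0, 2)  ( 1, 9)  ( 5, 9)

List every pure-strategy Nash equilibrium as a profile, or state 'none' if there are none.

(A,P): not NE [P1→C gives 9>8; P2→R gives 9>5]
(A,Q): not NE [P1→B gives 11>9; P2→R gives 9>7]
(A,R): not NE [P1→C gives 9>7]
(A,S): not NE [P2→R gives 9>7]
(B,P): not NE [P1→C gives 9>8; P2→S gives 8>7]
(B,Q): NE
(B,R): not NE [P1→C gives 9>7; P2→S gives 8>3]
(B,S): not NE [P1→C gives 6>0]
(C,P): NE
(C,Q): not NE [P1→B gives 11>8; P2→P gives 8>0]
(C,R): not NE [P2→P gives 8>7]
(C,S): not NE [P2→P gives 8>6]
(D,P): not NE [P1→C gives 9>5; P2→S gives 9>4]
(D,Q): not NE [P1→B gives 11>0; P2→S gives 9>2]
(D,R): not NE [P1→C gives 9>1]
(D,S): not NE [P1→C gives 6>5]

Nash profiles: (B,Q), (C,P)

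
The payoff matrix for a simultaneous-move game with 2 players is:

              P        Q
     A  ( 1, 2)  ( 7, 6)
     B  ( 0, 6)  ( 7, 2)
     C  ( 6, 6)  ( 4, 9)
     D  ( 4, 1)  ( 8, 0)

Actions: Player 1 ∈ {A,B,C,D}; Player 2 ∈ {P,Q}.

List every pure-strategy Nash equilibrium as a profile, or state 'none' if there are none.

Equilibria: none

(A,P): not NE [P1→C gives 6>1; P2→Q gives 6>2]
(A,Q): not NE [P1→D gives 8>7]
(B,P): not NE [P1→C gives 6>0]
(B,Q): not NE [P1→D gives 8>7; P2→P gives 6>2]
(C,P): not NE [P2→Q gives 9>6]
(C,Q): not NE [P1→D gives 8>4]
(D,P): not NE [P1→C gives 6>4]
(D,Q): not NE [P2→P gives 1>0]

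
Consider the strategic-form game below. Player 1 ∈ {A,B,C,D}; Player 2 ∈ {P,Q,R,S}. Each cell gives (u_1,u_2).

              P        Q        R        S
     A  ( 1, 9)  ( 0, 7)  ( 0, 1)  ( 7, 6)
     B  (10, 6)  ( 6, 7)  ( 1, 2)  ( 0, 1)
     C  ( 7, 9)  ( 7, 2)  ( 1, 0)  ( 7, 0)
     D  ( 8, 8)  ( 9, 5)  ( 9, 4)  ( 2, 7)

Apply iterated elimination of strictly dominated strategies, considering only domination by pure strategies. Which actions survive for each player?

Remaining: P1:{B,D} P2:{P,Q}

P2 drop R (P beats it: A:9>1 B:6>2 C:9>0 D:8>4)
P2 drop S (P beats it: A:9>6 B:6>1 C:9>0 D:8>7)
P1 drop A (B beats it: P:10>1 Q:6>0)
P1 drop C (D beats it: P:8>7 Q:9>7)
P1→{B,D} P2→{P,Q}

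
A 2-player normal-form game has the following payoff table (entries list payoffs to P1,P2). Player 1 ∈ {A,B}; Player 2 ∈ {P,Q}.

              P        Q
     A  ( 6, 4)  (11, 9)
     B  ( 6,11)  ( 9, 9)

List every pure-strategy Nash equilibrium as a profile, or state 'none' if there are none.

(A,P): not NE [P2→Q gives 9>4]
(A,Q): NE
(B,P): NE
(B,Q): not NE [P1→A gives 11>9; P2→P gives 11>9]

Nash profiles: (A,Q), (B,P)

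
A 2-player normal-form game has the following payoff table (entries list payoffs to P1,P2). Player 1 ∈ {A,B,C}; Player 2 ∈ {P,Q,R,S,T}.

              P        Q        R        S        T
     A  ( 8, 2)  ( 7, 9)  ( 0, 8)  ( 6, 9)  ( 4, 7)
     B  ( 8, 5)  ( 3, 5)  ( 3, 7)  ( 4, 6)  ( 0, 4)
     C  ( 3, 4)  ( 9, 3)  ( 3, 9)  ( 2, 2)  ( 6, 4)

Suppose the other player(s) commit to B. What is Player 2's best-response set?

u_2(P vs B) = 5
u_2(Q vs B) = 5
u_2(R vs B) = 7
u_2(S vs B) = 6
u_2(T vs B) = 4
max payoff 7 at {R}

BR_2 = {R}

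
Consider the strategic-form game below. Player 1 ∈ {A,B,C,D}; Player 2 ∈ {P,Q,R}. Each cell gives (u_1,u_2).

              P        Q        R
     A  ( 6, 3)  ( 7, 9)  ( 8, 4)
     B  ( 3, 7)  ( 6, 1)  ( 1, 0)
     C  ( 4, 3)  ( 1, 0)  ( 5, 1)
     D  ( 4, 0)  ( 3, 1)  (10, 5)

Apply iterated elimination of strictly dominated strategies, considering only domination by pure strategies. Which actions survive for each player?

P1 drop B (A beats it: P:6>3 Q:7>6 R:8>1)
P1 drop C (A beats it: P:6>4 Q:7>1 R:8>5)
P2 drop P (Q beats it: A:9>3 D:1>0)
P1→{A,D} P2→{Q,R}

Survivors P1:{A,D} P2:{Q,R}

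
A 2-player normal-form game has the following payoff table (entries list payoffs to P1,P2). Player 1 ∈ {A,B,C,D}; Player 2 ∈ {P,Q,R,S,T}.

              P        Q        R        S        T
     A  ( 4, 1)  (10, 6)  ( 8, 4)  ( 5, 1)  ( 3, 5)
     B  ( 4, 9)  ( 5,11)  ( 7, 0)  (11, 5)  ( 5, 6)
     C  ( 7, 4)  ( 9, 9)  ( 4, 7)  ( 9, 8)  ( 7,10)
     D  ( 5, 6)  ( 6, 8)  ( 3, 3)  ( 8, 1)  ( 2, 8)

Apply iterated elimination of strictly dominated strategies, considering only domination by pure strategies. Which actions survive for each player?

IESDS → P1:{A,C} P2:{Q,T}

P1 drop D (C beats it: P:7>5 Q:9>6 R:4>3 S:9>8 T:7>2)
P2 drop P (Q beats it: A:6>1 B:11>9 C:9>4)
P2 drop R (Q beats it: A:6>4 B:11>0 C:9>7)
P2 drop S (Q beats it: A:6>1 B:11>5 C:9>8)
P1 drop B (C beats it: Q:9>5 T:7>5)
P1→{A,C} P2→{Q,T}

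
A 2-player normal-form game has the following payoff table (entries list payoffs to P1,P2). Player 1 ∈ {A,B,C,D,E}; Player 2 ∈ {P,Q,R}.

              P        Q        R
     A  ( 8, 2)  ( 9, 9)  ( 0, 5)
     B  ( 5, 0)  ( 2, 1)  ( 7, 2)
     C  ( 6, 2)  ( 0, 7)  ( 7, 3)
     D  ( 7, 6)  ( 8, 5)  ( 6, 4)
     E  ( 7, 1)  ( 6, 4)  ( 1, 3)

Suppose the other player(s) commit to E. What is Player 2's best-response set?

BR_2 = {Q}

u_2(P vs E) = 1
u_2(Q vs E) = 4
u_2(R vs E) = 3
max payoff 4 at {Q}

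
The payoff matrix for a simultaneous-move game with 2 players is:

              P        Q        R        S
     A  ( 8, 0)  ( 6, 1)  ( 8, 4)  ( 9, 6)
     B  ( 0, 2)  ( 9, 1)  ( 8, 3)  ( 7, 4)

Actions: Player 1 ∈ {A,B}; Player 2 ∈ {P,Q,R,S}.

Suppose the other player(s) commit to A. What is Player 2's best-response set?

u_2(P vs A) = 0
u_2(Q vs A) = 1
u_2(R vs A) = 4
u_2(S vs A) = 6
max payoff 6 at {S}

P2 best: {S}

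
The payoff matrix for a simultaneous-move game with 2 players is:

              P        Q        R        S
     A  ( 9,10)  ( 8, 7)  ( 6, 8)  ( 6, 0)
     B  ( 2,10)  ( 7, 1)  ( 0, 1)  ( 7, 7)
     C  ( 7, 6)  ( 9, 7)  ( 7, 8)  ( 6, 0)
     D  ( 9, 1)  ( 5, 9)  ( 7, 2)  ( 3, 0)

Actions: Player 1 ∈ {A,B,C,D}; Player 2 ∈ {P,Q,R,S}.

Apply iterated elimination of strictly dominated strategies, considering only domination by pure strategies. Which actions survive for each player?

P2 drop S (P beats it: A:10>0 B:10>7 C:6>0 D:1>0)
P1 drop B (A beats it: P:9>2 Q:8>7 R:6>0)
P1→{A,C,D} P2→{P,Q,R}

Survivors P1:{A,C,D} P2:{P,Q,R}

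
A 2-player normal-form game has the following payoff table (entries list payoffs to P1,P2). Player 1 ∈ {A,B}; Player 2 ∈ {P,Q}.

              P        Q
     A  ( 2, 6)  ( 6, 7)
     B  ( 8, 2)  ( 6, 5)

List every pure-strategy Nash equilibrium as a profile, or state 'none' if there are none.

(A,P): not NE [P1→B gives 8>2; P2→Q gives 7>6]
(A,Q): NE
(B,P): not NE [P2→Q gives 5>2]
(B,Q): NE

PSNE = {(A,Q), (B,Q)}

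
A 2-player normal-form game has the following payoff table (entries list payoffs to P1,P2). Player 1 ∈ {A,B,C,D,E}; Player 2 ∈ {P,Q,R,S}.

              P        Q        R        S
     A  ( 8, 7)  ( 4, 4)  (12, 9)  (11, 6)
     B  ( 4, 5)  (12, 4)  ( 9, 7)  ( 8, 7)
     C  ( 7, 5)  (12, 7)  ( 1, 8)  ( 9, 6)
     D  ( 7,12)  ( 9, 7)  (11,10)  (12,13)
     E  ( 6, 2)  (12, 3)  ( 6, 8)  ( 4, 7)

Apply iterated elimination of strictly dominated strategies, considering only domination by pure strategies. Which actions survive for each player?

IESDS → P1:{A,D} P2:{P,R,S}

P2 drop Q (R beats it: A:9>4 B:7>4 C:8>7 D:10>7 E:8>3)
P1 drop B (A beats it: P:8>4 R:12>9 S:11>8)
P1 drop C (A beats it: P:8>7 R:12>1 S:11>9)
P1 drop E (A beats it: P:8>6 R:12>6 S:11>4)
P1→{A,D} P2→{P,R,S}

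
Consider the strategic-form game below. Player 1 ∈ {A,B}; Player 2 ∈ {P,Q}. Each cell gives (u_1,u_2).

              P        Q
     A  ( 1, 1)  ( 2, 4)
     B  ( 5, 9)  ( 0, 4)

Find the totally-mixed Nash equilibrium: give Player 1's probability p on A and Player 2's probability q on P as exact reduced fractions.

P1 indiff ⇒ q·1+(1-q)·2 = q·5+(1-q)·0 ⇒ q(-4) = (1-q)(-2) ⇒ q = 1/3
P2 indiff ⇒ p·1+(1-p)·9 = p·4+(1-p)·4 ⇒ p(-3) = (1-p)(-5) ⇒ p = 5/8

p=5/8, q=1/3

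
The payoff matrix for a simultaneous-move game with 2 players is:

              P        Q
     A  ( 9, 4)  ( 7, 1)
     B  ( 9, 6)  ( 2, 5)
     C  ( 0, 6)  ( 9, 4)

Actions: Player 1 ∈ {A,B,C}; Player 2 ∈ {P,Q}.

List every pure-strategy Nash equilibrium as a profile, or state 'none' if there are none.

(A,P): NE
(A,Q): not NE [P1→C gives 9>7; P2→P gives 4>1]
(B,P): NE
(B,Q): not NE [P1→C gives 9>2; P2→P gives 6>5]
(C,P): not NE [P1→B gives 9>0]
(C,Q): not NE [P2→P gives 6>4]

PSNE = {(A,P), (B,P)}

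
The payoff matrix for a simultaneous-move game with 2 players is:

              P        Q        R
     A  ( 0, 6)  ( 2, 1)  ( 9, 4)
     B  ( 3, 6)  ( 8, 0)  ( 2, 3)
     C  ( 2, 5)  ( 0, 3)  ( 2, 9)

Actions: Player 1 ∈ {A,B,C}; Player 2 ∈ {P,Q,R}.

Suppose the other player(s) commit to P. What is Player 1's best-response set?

BR_1 = {B}

u_1(A vs P) = 0
u_1(B vs P) = 3
u_1(C vs P) = 2
max payoff 3 at {B}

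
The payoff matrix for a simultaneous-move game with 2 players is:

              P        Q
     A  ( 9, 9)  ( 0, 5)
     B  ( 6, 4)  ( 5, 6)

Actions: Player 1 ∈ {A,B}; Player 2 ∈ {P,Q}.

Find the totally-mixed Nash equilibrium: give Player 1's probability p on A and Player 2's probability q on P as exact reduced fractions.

P1 indiff ⇒ q·9+(1-q)·0 = q·6+(1-q)·5 ⇒ q(3) = (1-q)(5) ⇒ q = 5/8
P2 indiff ⇒ p·9+(1-p)·4 = p·5+(1-p)·6 ⇒ p(4) = (1-p)(2) ⇒ p = 1/3

P1 mixes 1/3 on A; P2 mixes 5/8 on P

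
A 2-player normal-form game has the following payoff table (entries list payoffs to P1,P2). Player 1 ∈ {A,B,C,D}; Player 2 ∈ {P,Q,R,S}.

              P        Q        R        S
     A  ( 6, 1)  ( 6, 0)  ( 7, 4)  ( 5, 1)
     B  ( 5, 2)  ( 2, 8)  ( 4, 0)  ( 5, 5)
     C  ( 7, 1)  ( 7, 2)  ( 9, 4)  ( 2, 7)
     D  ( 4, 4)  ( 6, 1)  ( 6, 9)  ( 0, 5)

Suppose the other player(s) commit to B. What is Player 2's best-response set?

P2 best: {Q}

u_2(P vs B) = 2
u_2(Q vs B) = 8
u_2(R vs B) = 0
u_2(S vs B) = 5
max payoff 8 at {Q}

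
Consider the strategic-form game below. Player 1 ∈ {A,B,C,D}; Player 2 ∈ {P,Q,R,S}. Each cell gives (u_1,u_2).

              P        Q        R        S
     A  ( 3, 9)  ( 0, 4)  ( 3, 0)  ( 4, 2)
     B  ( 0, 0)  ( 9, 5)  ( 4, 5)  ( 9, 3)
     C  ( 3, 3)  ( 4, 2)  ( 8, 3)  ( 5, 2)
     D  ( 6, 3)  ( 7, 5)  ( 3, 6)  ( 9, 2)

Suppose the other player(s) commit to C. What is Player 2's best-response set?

u_2(P vs C) = 3
u_2(Q vs C) = 2
u_2(R vs C) = 3
u_2(S vs C) = 2
max payoff 3 at {P,R}

P2 best: {P,R}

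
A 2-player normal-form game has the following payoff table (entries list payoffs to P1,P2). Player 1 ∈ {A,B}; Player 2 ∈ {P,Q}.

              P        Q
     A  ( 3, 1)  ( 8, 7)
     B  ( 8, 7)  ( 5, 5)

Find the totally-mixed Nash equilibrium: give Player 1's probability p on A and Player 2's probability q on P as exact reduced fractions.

P1 indiff ⇒ q·3+(1-q)·8 = q·8+(1-q)·5 ⇒ q(-5) = (1-q)(-3) ⇒ q = 3/8
P2 indiff ⇒ p·1+(1-p)·7 = p·7+(1-p)·5 ⇒ p(-6) = (1-p)(-2) ⇒ p = 1/4

P1 mixes 1/4 on A; P2 mixes 3/8 on P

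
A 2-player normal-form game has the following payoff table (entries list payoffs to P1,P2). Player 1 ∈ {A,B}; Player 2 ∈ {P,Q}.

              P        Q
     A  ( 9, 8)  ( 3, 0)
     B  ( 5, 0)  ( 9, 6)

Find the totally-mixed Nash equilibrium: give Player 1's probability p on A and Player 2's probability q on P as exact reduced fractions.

P1 indiff ⇒ q·9+(1-q)·3 = q·5+(1-q)·9 ⇒ q(4) = (1-q)(6) ⇒ q = 3/5
P2 indiff ⇒ p·8+(1-p)·0 = p·0+(1-p)·6 ⇒ p(8) = (1-p)(6) ⇒ p = 3/7

(p,q) = (3/7, 3/5)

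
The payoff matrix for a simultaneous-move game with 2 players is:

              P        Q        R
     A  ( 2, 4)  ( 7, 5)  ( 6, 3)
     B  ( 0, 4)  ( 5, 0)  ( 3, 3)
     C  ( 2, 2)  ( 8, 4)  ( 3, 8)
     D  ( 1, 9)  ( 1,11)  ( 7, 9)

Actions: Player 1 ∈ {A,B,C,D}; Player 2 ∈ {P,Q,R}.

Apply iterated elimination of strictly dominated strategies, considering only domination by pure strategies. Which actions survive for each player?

P1 drop B (A beats it: P:2>0 Q:7>5 R:6>3)
P2 drop P (Q beats it: A:5>4 C:4>2 D:11>9)
P1→{A,C,D} P2→{Q,R}

Survivors P1:{A,C,D} P2:{Q,R}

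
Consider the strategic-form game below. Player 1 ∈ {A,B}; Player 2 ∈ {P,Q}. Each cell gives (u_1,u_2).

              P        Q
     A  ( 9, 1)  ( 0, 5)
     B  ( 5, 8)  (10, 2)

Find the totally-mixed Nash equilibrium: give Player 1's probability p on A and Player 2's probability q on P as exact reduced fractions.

P1 indiff ⇒ q·9+(1-q)·0 = q·5+(1-q)·10 ⇒ q(4) = (1-q)(10) ⇒ q = 5/7
P2 indiff ⇒ p·1+(1-p)·8 = p·5+(1-p)·2 ⇒ p(-4) = (1-p)(-6) ⇒ p = 3/5

(p,q) = (3/5, 5/7)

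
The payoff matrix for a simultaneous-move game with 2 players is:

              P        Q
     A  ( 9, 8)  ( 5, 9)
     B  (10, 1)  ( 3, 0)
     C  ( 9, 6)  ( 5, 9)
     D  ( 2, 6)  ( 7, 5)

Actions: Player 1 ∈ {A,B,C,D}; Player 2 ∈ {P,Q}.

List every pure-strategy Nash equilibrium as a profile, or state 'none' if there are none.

(A,P): not NE [P1→B gives 10>9; P2→Q gives 9>8]
(A,Q): not NE [P1→D gives 7>5]
(B,P): NE
(B,Q): not NE [P1→D gives 7>3; P2→P gives 1>0]
(C,P): not NE [P1→B gives 10>9; P2→Q gives 9>6]
(C,Q): not NE [P1→D gives 7>5]
(D,P): not NE [P1→B gives 10>2]
(D,Q): not NE [P2→P gives 6>5]

Nash profiles: (B,P)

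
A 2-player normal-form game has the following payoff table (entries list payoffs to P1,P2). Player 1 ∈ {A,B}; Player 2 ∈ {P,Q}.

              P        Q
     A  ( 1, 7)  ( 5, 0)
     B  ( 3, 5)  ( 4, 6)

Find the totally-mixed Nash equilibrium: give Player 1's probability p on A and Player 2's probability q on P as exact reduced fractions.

P1 indiff ⇒ q·1+(1-q)·5 = q·3+(1-q)·4 ⇒ q(-2) = (1-q)(-1) ⇒ q = 1/3
P2 indiff ⇒ p·7+(1-p)·5 = p·0+(1-p)·6 ⇒ p(7) = (1-p)(1) ⇒ p = 1/8

P1 mixes 1/8 on A; P2 mixes 1/3 on P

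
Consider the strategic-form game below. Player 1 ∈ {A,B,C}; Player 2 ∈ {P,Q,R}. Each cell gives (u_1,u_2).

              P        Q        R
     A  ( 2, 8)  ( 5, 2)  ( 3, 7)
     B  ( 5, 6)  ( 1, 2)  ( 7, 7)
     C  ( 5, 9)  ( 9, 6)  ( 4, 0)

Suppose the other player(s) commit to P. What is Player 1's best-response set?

P1 best: {B,C}

u_1(A vs P) = 2
u_1(B vs P) = 5
u_1(C vs P) = 5
max payoff 5 at {B,C}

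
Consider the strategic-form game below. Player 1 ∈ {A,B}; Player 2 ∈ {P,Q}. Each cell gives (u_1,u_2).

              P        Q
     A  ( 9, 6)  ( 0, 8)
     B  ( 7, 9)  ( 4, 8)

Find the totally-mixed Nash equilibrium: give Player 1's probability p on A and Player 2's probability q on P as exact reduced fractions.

p=1/3, q=2/3

P1 indiff ⇒ q·9+(1-q)·0 = q·7+(1-q)·4 ⇒ q(2) = (1-q)(4) ⇒ q = 2/3
P2 indiff ⇒ p·6+(1-p)·9 = p·8+(1-p)·8 ⇒ p(-2) = (1-p)(-1) ⇒ p = 1/3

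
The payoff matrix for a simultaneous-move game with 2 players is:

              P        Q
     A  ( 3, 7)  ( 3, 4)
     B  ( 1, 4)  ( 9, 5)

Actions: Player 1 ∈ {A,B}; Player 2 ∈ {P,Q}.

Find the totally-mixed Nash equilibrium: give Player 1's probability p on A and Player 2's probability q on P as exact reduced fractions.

P1 indiff ⇒ q·3+(1-q)·3 = q·1+(1-q)·9 ⇒ q(2) = (1-q)(6) ⇒ q = 3/4
P2 indiff ⇒ p·7+(1-p)·4 = p·4+(1-p)·5 ⇒ p(3) = (1-p)(1) ⇒ p = 1/4

(p,q) = (1/4, 3/4)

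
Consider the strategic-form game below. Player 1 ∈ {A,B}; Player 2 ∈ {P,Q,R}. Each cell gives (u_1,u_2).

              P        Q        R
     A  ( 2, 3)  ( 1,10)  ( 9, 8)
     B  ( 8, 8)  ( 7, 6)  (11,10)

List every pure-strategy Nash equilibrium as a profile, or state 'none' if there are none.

NE set: (B,R)

(A,P): not NE [P1→B gives 8>2; P2→Q gives 10>3]
(A,Q): not NE [P1→B gives 7>1]
(A,R): not NE [P1→B gives 11>9; P2→Q gives 10>8]
(B,P): not NE [P2→R gives 10>8]
(B,Q): not NE [P2→R gives 10>6]
(B,R): NE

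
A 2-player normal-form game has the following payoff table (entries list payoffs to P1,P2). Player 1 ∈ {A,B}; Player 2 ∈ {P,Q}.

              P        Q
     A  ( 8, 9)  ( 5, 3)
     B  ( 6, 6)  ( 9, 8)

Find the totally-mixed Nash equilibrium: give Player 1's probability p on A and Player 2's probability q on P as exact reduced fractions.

P1 indiff ⇒ q·8+(1-q)·5 = q·6+(1-q)·9 ⇒ q(2) = (1-q)(4) ⇒ q = 2/3
P2 indiff ⇒ p·9+(1-p)·6 = p·3+(1-p)·8 ⇒ p(6) = (1-p)(2) ⇒ p = 1/4

p=1/4, q=2/3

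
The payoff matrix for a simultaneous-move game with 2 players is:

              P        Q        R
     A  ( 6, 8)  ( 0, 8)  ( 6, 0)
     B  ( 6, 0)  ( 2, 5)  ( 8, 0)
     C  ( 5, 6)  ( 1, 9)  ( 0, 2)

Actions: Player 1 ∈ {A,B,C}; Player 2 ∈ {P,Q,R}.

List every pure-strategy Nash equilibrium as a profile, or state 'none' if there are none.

(A,P): NE
(A,Q): not NE [P1→B gives 2>0]
(A,R): not NE [P1→B gives 8>6; P2→Q gives 8>0]
(B,P): not NE [P2→Q gives 5>0]
(B,Q): NE
(B,R): not NE [P2→Q gives 5>0]
(C,P): not NE [P1→B gives 6>5; P2→Q gives 9>6]
(C,Q): not NE [P1→B gives 2>1]
(C,R): not NE [P1→B gives 8>0; P2→Q gives 9>2]

NE set: (A,P), (B,Q)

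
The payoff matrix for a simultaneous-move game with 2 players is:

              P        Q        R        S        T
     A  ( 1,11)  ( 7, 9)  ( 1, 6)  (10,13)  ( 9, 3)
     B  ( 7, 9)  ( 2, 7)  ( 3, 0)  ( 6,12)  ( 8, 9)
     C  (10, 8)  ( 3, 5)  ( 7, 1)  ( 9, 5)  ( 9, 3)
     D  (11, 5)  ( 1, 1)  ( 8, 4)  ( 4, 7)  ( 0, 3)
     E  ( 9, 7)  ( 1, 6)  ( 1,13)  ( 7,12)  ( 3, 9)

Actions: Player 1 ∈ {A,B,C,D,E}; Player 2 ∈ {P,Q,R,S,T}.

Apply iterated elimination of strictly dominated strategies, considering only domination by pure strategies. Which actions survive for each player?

P1 drop B (C beats it: P:10>7 Q:3>2 R:7>3 S:9>6 T:9>8)
P1 drop E (C beats it: P:10>9 Q:3>1 R:7>1 S:9>7 T:9>3)
P2 drop Q (P beats it: A:11>9 C:8>5 D:5>1)
P2 drop R (P beats it: A:11>6 C:8>1 D:5>4)
P2 drop T (P beats it: A:11>3 C:8>3 D:5>3)
P1→{A,C,D} P2→{P,S}

Remaining: P1:{A,C,D} P2:{P,S}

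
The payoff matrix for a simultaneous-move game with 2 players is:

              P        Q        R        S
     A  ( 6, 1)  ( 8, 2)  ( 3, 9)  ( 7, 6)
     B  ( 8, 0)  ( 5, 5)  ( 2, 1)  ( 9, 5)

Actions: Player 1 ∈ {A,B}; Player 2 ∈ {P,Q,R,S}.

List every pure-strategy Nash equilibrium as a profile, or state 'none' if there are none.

PSNE = {(A,R), (B,S)}

(A,P): not NE [P1→B gives 8>6; P2→R gives 9>1]
(A,Q): not NE [P2→R gives 9>2]
(A,R): NE
(A,S): not NE [P1→B gives 9>7; P2→R gives 9>6]
(B,P): not NE [P2→S gives 5>0]
(B,Q): not NE [P1→A gives 8>5]
(B,R): not NE [P1→A gives 3>2; P2→S gives 5>1]
(B,S): NE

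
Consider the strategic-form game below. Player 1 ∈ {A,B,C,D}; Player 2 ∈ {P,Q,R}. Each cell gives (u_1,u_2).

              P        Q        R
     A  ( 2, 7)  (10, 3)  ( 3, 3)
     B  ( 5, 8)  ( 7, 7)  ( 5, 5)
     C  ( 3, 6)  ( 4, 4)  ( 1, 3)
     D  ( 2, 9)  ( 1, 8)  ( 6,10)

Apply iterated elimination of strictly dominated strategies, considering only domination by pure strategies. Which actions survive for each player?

IESDS → P1:{B,D} P2:{P,R}

P1 drop C (B beats it: P:5>3 Q:7>4 R:5>1)
P2 drop Q (P beats it: A:7>3 B:8>7 D:9>8)
P1 drop A (B beats it: P:5>2 R:5>3)
P1→{B,D} P2→{P,R}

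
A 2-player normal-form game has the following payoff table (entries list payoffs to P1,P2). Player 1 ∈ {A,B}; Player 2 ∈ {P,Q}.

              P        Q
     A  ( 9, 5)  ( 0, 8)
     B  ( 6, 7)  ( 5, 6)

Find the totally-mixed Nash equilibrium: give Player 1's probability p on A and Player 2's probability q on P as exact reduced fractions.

(p,q) = (1/4, 5/8)

P1 indiff ⇒ q·9+(1-q)·0 = q·6+(1-q)·5 ⇒ q(3) = (1-q)(5) ⇒ q = 5/8
P2 indiff ⇒ p·5+(1-p)·7 = p·8+(1-p)·6 ⇒ p(-3) = (1-p)(-1) ⇒ p = 1/4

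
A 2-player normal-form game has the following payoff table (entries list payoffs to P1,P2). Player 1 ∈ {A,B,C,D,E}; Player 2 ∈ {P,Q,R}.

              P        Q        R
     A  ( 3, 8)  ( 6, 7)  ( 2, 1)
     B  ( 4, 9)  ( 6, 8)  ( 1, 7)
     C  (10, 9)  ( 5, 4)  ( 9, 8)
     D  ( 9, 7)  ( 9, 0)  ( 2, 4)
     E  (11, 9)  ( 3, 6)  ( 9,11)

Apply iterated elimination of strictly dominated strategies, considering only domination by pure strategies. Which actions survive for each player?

Survivors P1:{C,E} P2:{P,R}

P1 drop B (D beats it: P:9>4 Q:9>6 R:2>1)
P2 drop Q (P beats it: A:8>7 C:9>4 D:7>0 E:9>6)
P1 drop A (C beats it: P:10>3 R:9>2)
P1 drop D (C beats it: P:10>9 R:9>2)
P1→{C,E} P2→{P,R}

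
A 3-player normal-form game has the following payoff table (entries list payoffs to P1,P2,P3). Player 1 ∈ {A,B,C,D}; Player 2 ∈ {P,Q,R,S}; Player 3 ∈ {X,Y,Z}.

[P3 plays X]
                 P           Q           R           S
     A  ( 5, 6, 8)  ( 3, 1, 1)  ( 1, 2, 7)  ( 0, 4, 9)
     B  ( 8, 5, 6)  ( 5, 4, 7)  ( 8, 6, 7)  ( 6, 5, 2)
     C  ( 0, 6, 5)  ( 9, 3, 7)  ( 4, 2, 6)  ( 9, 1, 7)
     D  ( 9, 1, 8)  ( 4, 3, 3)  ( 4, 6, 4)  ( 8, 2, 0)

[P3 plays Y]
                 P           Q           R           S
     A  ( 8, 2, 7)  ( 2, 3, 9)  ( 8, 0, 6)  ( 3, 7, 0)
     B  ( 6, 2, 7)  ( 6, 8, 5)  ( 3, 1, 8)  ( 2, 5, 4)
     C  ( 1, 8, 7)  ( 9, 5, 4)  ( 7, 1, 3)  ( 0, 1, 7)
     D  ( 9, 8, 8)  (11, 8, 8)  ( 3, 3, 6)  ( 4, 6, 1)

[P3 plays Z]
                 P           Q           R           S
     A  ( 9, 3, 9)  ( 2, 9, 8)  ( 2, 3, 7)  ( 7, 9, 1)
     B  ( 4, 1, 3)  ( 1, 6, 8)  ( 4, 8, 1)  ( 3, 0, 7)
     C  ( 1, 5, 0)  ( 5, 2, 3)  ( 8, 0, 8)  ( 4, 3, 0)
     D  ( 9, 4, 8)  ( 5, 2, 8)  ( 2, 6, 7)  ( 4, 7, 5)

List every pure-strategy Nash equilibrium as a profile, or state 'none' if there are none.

Nash profiles: (D,P,Y), (D,Q,Y)

(A,P,X): not NE [P1→D gives 9>5; P3→Z gives 9>8]
(A,P,Y): not NE [P1→D gives 9>8; P2→S gives 7>2; P3→Z gives 9>7]
(A,P,Z): not NE [P2→S gives 9>3]
(A,Q,X): not NE [P1→C gives 9>3; P2→P gives 6>1; P3→Y gives 9>1]
(A,Q,Y): not NE [P1→D gives 11>2; P2→S gives 7>3]
(A,Q,Z): not NE [P1→D gives 5>2; P3→Y gives 9>8]
(A,R,X): not NE [P1→B gives 8>1; P2→P gives 6>2]
(A,R,Y): not NE [P2→S gives 7>0; P3→Z gives 7>6]
(A,R,Z): not NE [P1→C gives 8>2; P2→S gives 9>3]
(A,S,X): not NE [P1→C gives 9>0; P2→P gives 6>4]
(A,S,Y): not NE [P1→D gives 4>3; P3→X gives 9>0]
(A,S,Z): not NE [P3→X gives 9>1]
(B,P,X): not NE [P1→D gives 9>8; P2→R gives 6>5; P3→Y gives 7>6]
(B,P,Y): not NE [P1→D gives 9>6; P2→Q gives 8>2]
(B,P,Z): not NE [P1→D gives 9>4; P2→R gives 8>1; P3→Y gives 7>3]
(B,Q,X): not NE [P1→C gives 9>5; P2→R gives 6>4; P3→Z gives 8>7]
(B,Q,Y): not NE [P1→D gives 11>6; P3→Z gives 8>5]
(B,Q,Z): not NE [P1→D gives 5>1; P2→R gives 8>6]
(B,R,X): not NE [P3→Y gives 8>7]
(B,R,Y): not NE [P1→A gives 8>3; P2→Q gives 8>1]
(B,R,Z): not NE [P1→C gives 8>4; P3→Y gives 8>1]
(B,S,X): not NE [P1→C gives 9>6; P2→R gives 6>5; P3→Z gives 7>2]
(B,S,Y): not NE [P1→D gives 4>2; P2→Q gives 8>5; P3→Z gives 7>4]
(B,S,Z): not NE [P1→A gives 7>3; P2→R gives 8>0]
(C,P,X): not NE [P1→D gives 9>0; P3→Y gives 7>5]
(C,P,Y): not NE [P1→D gives 9>1]
(C,P,Z): not NE [P1→D gives 9>1; P3→Y gives 7>0]
(C,Q,X): not NE [P2→P gives 6>3]
(C,Q,Y): not NE [P1→D gives 11>9; P2→P gives 8>5; P3→X gives 7>4]
(C,Q,Z): not NE [P2→P gives 5>2; P3→X gives 7>3]
(C,R,X): not NE [P1→B gives 8>4; P2→P gives 6>2; P3→Z gives 8>6]
(C,R,Y): not NE [P1→A gives 8>7; P2→P gives 8>1; P3→Z gives 8>3]
(C,R,Z): not NE [P2→P gives 5>0]
(C,S,X): not NE [P2→P gives 6>1]
(C,S,Y): not NE [P1→D gives 4>0; P2→P gives 8>1]
(C,S,Z): not NE [P1→A gives 7>4; P2→P gives 5>3; P3→Y gives 7>0]
(D,P,X): not NE [P2→R gives 6>1]
(D,P,Y): NE
(D,P,Z): not NE [P2→S gives 7>4]
(D,Q,X): not NE [P1→C gives 9>4; P2→R gives 6>3; P3→Z gives 8>3]
(D,Q,Y): NE
(D,Q,Z): not NE [P2→S gives 7>2]
(D,R,X): not NE [P1→B gives 8>4; P3→Z gives 7>4]
(D,R,Y): not NE [P1→A gives 8>3; P2→Q gives 8>3; P3→Z gives 7>6]
(D,R,Z): not NE [P1→C gives 8>2; P2→S gives 7>6]
(D,S,X): not NE [P1→C gives 9>8; P2→R gives 6>2; P3→Z gives 5>0]
(D,S,Y): not NE [P2→Q gives 8>6; P3→Z gives 5>1]
(D,S,Z): not NE [P1→A gives 7>4]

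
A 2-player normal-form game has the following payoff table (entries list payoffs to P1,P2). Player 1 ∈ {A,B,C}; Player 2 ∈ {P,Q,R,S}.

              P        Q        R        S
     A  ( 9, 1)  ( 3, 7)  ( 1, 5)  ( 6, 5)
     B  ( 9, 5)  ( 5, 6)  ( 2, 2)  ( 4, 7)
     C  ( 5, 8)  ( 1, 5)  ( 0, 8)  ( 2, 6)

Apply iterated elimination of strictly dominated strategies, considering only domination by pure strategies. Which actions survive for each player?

Remaining: P1:{A,B} P2:{Q,S}

P1 drop C (A beats it: P:9>5 Q:3>1 R:1>0 S:6>2)
P2 drop P (Q beats it: A:7>1 B:6>5)
P2 drop R (Q beats it: A:7>5 B:6>2)
P1→{A,B} P2→{Q,S}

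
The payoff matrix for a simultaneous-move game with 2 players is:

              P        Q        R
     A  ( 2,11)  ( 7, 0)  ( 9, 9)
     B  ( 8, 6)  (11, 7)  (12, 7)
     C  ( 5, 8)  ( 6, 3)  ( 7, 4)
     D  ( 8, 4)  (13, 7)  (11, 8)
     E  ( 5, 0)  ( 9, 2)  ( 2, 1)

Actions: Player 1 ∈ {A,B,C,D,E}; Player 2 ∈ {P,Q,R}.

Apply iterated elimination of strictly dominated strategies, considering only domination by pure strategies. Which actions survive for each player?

Survivors P1:{B,D} P2:{Q,R}

P1 drop A (B beats it: P:8>2 Q:11>7 R:12>9)
P1 drop C (B beats it: P:8>5 Q:11>6 R:12>7)
P1 drop E (B beats it: P:8>5 Q:11>9 R:12>2)
P2 drop P (Q beats it: B:7>6 D:7>4)
P1→{B,D} P2→{Q,R}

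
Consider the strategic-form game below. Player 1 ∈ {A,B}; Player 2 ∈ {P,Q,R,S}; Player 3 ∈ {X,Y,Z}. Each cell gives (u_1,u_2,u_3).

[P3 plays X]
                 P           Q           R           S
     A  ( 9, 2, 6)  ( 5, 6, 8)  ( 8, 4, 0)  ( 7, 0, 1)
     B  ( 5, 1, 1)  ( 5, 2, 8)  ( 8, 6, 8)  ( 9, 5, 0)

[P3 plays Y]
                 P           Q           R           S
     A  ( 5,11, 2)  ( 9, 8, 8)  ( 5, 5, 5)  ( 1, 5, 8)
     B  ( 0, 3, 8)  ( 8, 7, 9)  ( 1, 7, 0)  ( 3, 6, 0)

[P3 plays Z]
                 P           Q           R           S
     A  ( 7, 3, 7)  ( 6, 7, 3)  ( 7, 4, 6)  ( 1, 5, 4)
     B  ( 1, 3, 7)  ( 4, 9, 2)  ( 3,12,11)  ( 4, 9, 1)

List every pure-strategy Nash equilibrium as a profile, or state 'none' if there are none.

Nash profiles: (A,Q,X)

(A,P,X): not NE [P2→Q gives 6>2; P3→Z gives 7>6]
(A,P,Y): not NE [P3→Z gives 7>2]
(A,P,Z): not NE [P2→Q gives 7>3]
(A,Q,X): NE
(A,Q,Y): not NE [P2→P gives 11>8]
(A,Q,Z): not NE [P3→Y gives 8>3]
(A,R,X): not NE [P2→Q gives 6>4; P3→Z gives 6>0]
(A,R,Y): not NE [P2→P gives 11>5; P3→Z gives 6>5]
(A,R,Z): not NE [P2→Q gives 7>4]
(A,S,X): not NE [P1→B gives 9>7; P2→Q gives 6>0; P3→Y gives 8>1]
(A,S,Y): not NE [P1→B gives 3>1; P2→P gives 11>5]
(A,S,Z): not NE [P1→B gives 4>1; P2→Q gives 7>5; P3→Y gives 8>4]
(B,P,X): not NE [P1→A gives 9>5; P2→R gives 6>1; P3→Y gives 8>1]
(B,P,Y): not NE [P1→A gives 5>0; P2→R gives 7>3]
(B,P,Z): not NE [P1→A gives 7>1; P2→R gives 12>3; P3→Y gives 8>7]
(B,Q,X): not NE [P2→R gives 6>2; P3→Y gives 9>8]
(B,Q,Y): not NE [P1→A gives 9>8]
(B,Q,Z): not NE [P1→A gives 6>4; P2→R gives 12>9; P3→Y gives 9>2]
(B,R,X): not NE [P3→Z gives 11>8]
(B,R,Y): not NE [P1→A gives 5>1; P3→Z gives 11>0]
(B,R,Z): not NE [P1→A gives 7>3]
(B,S,X): not NE [P2→R gives 6>5; P3→Z gives 1>0]
(B,S,Y): not NE [P2→R gives 7>6; P3→Z gives 1>0]
(B,S,Z): not NE [P2→R gives 12>9]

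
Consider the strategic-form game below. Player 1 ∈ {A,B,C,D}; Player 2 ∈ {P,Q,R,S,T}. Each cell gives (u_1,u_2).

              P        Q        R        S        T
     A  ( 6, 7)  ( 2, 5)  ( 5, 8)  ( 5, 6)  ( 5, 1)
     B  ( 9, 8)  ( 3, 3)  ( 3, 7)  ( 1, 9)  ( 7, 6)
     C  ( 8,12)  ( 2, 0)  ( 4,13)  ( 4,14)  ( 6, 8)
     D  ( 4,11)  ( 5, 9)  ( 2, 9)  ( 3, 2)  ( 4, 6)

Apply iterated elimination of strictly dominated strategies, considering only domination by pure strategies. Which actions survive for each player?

P2 drop Q (P beats it: A:7>5 B:8>3 C:12>0 D:11>9)
P1 drop D (A beats it: P:6>4 R:5>2 S:5>3 T:5>4)
P2 drop T (P beats it: A:7>1 B:8>6 C:12>8)
P1→{A,B,C} P2→{P,R,S}

IESDS → P1:{A,B,C} P2:{P,R,S}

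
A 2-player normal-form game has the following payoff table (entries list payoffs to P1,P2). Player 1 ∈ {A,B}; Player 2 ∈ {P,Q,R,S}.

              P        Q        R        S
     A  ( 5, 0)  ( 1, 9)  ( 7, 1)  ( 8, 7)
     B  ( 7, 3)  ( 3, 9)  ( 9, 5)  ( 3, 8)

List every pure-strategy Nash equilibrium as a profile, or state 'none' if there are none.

Nash profiles: (B,Q)

(A,P): not NE [P1→B gives 7>5; P2→Q gives 9>0]
(A,Q): not NE [P1→B gives 3>1]
(A,R): not NE [P1→B gives 9>7; P2→Q gives 9>1]
(A,S): not NE [P2→Q gives 9>7]
(B,P): not NE [P2→Q gives 9>3]
(B,Q): NE
(B,R): not NE [P2→Q gives 9>5]
(B,S): not NE [P1→A gives 8>3; P2→Q gives 9>8]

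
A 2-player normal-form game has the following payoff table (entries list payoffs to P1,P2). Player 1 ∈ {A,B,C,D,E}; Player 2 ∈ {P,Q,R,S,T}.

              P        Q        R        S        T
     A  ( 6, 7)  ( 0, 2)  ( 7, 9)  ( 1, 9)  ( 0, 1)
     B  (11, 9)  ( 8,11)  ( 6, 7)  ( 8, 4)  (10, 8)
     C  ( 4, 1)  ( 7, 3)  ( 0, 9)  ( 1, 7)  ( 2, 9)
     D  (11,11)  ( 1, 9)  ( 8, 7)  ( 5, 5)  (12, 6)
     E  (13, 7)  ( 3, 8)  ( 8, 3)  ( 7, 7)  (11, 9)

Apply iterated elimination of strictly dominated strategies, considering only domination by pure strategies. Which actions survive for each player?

Remaining: P1:{B,D,E} P2:{P,Q,T}

P1 drop A (D beats it: P:11>6 Q:1>0 R:8>7 S:5>1 T:12>0)
P1 drop C (B beats it: P:11>4 Q:8>7 R:6>0 S:8>1 T:10>2)
P2 drop R (P beats it: B:9>7 D:11>7 E:7>3)
P2 drop S (Q beats it: B:11>4 D:9>5 E:8>7)
P1→{B,D,E} P2→{P,Q,T}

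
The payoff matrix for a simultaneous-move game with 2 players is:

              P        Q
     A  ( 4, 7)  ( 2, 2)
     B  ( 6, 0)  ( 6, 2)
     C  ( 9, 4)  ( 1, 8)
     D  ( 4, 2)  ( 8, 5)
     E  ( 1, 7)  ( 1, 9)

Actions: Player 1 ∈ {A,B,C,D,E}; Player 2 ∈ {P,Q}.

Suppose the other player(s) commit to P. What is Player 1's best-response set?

P1 best: {C}

u_1(A vs P) = 4
u_1(B vs P) = 6
u_1(C vs P) = 9
u_1(D vs P) = 4
u_1(E vs P) = 1
max payoff 9 at {C}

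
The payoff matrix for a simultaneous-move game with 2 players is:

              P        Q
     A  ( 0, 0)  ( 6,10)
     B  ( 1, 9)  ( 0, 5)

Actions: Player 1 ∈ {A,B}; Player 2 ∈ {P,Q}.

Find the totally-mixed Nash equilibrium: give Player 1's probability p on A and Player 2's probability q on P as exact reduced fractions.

P1 indiff ⇒ q·0+(1-q)·6 = q·1+(1-q)·0 ⇒ q(-1) = (1-q)(-6) ⇒ q = 6/7
P2 indiff ⇒ p·0+(1-p)·9 = p·10+(1-p)·5 ⇒ p(-10) = (1-p)(-4) ⇒ p = 2/7

P1 mixes 2/7 on A; P2 mixes 6/7 on P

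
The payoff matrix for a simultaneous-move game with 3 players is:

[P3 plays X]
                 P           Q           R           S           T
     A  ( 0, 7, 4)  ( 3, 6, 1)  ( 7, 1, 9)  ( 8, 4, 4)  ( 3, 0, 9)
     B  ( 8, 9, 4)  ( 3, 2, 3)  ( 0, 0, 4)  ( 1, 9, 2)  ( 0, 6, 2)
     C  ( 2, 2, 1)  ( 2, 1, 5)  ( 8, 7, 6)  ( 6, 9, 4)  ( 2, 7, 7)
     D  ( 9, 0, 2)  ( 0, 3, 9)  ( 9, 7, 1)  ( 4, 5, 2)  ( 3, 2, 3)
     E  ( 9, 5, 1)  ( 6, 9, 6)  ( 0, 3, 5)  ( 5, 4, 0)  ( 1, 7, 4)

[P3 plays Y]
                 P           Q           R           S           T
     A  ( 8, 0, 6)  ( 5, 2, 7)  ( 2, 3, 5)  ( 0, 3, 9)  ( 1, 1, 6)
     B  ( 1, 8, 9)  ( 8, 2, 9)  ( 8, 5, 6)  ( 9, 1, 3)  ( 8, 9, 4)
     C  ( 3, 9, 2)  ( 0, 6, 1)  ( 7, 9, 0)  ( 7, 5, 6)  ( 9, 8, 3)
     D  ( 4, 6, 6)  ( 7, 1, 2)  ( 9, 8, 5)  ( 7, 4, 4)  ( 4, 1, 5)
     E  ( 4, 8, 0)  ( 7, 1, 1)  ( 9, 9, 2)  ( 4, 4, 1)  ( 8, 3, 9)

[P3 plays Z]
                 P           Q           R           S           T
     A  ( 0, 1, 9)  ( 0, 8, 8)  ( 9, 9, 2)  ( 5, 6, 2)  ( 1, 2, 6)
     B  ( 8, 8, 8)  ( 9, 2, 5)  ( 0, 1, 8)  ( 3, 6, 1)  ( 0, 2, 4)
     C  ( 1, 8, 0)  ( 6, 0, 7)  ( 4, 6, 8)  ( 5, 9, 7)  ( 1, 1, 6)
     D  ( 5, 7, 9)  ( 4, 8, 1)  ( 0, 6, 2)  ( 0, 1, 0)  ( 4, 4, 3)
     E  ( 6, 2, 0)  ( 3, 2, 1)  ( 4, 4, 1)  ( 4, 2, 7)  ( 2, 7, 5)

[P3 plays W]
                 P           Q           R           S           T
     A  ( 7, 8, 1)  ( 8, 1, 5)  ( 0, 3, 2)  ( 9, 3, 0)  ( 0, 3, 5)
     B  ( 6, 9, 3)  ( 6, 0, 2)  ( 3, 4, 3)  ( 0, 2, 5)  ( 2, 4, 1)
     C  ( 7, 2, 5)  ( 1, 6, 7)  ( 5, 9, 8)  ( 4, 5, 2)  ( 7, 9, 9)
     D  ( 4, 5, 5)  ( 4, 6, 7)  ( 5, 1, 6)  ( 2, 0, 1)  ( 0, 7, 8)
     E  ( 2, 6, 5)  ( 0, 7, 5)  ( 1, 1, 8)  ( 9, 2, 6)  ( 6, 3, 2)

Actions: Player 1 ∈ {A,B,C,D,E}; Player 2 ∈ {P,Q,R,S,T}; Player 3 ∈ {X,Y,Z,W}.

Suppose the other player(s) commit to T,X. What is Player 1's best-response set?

u_1(A vs T,X) = 3
u_1(B vs T,X) = 0
u_1(C vs T,X) = 2
u_1(D vs T,X) = 3
u_1(E vs T,X) = 1
max payoff 3 at {A,D}

P1 best: {A,D}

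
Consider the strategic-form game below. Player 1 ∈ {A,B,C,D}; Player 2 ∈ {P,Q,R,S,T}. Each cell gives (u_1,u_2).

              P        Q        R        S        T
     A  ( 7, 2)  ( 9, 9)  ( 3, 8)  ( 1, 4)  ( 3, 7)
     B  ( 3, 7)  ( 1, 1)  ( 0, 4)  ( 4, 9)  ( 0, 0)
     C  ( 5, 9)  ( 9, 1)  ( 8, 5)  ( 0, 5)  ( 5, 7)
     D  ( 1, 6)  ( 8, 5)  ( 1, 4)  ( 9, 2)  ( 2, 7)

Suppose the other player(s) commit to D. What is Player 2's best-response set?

BR_2 = {T}

u_2(P vs D) = 6
u_2(Q vs D) = 5
u_2(R vs D) = 4
u_2(S vs D) = 2
u_2(T vs D) = 7
max payoff 7 at {T}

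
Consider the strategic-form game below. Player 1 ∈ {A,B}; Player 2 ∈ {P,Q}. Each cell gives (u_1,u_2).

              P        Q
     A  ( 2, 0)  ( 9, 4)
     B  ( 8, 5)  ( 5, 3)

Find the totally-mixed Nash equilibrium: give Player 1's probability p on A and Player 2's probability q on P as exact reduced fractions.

(p,q) = (1/3, 2/5)

P1 indiff ⇒ q·2+(1-q)·9 = q·8+(1-q)·5 ⇒ q(-6) = (1-q)(-4) ⇒ q = 2/5
P2 indiff ⇒ p·0+(1-p)·5 = p·4+(1-p)·3 ⇒ p(-4) = (1-p)(-2) ⇒ p = 1/3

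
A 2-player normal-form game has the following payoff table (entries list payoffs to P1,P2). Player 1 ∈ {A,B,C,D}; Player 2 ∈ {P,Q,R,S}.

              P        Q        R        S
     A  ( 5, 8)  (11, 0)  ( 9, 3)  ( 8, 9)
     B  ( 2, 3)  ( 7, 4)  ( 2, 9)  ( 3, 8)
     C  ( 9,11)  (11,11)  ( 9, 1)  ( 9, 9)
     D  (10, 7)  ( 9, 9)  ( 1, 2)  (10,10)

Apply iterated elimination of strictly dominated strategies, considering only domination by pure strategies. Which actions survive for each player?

Remaining: P1:{A,C,D} P2:{P,Q,S}

P1 drop B (A beats it: P:5>2 Q:11>7 R:9>2 S:8>3)
P2 drop R (P beats it: A:8>3 C:11>1 D:7>2)
P1→{A,C,D} P2→{P,Q,S}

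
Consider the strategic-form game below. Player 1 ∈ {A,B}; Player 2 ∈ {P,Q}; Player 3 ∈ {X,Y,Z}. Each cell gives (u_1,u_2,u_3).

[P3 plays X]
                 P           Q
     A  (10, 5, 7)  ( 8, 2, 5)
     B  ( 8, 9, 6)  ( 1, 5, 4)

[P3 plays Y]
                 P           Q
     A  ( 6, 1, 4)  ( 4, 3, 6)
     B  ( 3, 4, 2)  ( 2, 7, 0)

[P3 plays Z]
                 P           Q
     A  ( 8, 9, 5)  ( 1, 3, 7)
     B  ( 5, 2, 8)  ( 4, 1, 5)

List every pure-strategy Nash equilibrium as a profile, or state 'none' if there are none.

Nash profiles: (A,P,X)

(A,P,X): NE
(A,P,Y): not NE [P2→Q gives 3>1; P3→X gives 7>4]
(A,P,Z): not NE [P3→X gives 7>5]
(A,Q,X): not NE [P2→P gives 5>2; P3→Z gives 7>5]
(A,Q,Y): not NE [P3→Z gives 7>6]
(A,Q,Z): not NE [P1→B gives 4>1; P2→P gives 9>3]
(B,P,X): not NE [P1→A gives 10>8; P3→Z gives 8>6]
(B,P,Y): not NE [P1→A gives 6>3; P2→Q gives 7>4; P3→Z gives 8>2]
(B,P,Z): not NE [P1→A gives 8>5]
(B,Q,X): not NE [P1→A gives 8>1; P2→P gives 9>5; P3→Z gives 5>4]
(B,Q,Y): not NE [P1→A gives 4>2; P3→Z gives 5>0]
(B,Q,Z): not NE [P2→P gives 2>1]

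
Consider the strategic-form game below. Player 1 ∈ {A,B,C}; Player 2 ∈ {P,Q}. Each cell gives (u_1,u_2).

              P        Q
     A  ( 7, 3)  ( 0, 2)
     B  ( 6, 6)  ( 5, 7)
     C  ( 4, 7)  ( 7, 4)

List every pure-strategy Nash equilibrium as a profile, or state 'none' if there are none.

(A,P): NE
(A,Q): not NE [P1→C gives 7>0; P2→P gives 3>2]
(B,P): not NE [P1→A gives 7>6; P2→Q gives 7>6]
(B,Q): not NE [P1→C gives 7>5]
(C,P): not NE [P1→A gives 7>4]
(C,Q): not NE [P2→P gives 7>4]

PSNE = {(A,P)}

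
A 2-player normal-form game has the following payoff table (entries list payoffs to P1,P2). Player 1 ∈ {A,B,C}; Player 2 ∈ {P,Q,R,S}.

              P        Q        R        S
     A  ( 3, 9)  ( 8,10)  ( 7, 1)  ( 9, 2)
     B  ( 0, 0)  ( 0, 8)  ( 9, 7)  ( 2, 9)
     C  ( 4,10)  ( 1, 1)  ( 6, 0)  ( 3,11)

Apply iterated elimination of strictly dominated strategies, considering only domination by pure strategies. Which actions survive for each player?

P2 drop R (Q beats it: A:10>1 B:8>7 C:1>0)
P1 drop B (A beats it: P:3>0 Q:8>0 S:9>2)
P1→{A,C} P2→{P,Q,S}

Remaining: P1:{A,C} P2:{P,Q,S}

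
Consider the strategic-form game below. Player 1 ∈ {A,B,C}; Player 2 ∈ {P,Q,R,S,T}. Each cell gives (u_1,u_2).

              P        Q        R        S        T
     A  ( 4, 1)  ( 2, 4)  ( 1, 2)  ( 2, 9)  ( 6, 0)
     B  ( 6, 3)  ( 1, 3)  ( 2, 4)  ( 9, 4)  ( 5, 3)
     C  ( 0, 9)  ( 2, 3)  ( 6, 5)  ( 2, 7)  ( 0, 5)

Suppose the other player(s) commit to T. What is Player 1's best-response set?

BR_1 = {A}

u_1(A vs T) = 6
u_1(B vs T) = 5
u_1(C vs T) = 0
max payoff 6 at {A}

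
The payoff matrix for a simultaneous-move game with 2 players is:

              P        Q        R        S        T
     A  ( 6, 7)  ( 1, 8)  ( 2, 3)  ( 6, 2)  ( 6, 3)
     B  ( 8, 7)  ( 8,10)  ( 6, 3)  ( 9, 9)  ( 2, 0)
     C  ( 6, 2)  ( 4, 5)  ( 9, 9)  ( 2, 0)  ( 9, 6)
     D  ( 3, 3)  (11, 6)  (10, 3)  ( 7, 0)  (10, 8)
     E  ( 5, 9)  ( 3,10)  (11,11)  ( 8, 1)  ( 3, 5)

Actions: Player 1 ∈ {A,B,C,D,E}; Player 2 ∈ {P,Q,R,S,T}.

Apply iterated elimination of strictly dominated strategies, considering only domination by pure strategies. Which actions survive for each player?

IESDS → P1:{D,E} P2:{Q,R,T}

P2 drop P (Q beats it: A:8>7 B:10>7 C:5>2 D:6>3 E:10>9)
P1 drop A (D beats it: Q:11>1 R:10>2 S:7>6 T:10>6)
P1 drop C (D beats it: Q:11>4 R:10>9 S:7>2 T:10>9)
P2 drop S (Q beats it: B:10>9 D:6>0 E:10>1)
P1 drop B (D beats it: Q:11>8 R:10>6 T:10>2)
P1→{D,E} P2→{Q,R,T}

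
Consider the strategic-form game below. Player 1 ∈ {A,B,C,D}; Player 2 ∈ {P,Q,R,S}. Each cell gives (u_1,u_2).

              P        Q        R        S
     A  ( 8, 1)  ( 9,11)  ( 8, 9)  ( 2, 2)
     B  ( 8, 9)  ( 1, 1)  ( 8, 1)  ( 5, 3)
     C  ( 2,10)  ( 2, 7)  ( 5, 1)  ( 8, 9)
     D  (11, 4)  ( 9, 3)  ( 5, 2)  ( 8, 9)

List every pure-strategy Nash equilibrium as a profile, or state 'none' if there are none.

Nash profiles: (A,Q), (D,S)

(A,P): not NE [P1→D gives 11>8; P2→Q gives 11>1]
(A,Q): NE
(A,R): not NE [P2→Q gives 11>9]
(A,S): not NE [P1→D gives 8>2; P2→Q gives 11>2]
(B,P): not NE [P1→D gives 11>8]
(B,Q): not NE [P1→D gives 9>1; P2→P gives 9>1]
(B,R): not NE [P2→P gives 9>1]
(B,S): not NE [P1→D gives 8>5; P2→P gives 9>3]
(C,P): not NE [P1→D gives 11>2]
(C,Q): not NE [P1→D gives 9>2; P2→P gives 10>7]
(C,R): not NE [P1→B gives 8>5; P2→P gives 10>1]
(C,S): not NE [P2→P gives 10>9]
(D,P): not NE [P2→S gives 9>4]
(D,Q): not NE [P2→S gives 9>3]
(D,R): not NE [P1→B gives 8>5; P2→S gives 9>2]
(D,S): NE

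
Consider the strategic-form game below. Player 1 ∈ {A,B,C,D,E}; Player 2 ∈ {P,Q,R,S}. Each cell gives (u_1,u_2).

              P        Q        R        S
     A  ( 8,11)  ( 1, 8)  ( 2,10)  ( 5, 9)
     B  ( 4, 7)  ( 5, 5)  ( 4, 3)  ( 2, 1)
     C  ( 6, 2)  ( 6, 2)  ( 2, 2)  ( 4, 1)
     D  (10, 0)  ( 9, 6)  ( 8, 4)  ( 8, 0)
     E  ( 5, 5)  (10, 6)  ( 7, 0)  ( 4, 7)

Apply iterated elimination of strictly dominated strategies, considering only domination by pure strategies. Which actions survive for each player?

P1 drop A (D beats it: P:10>8 Q:9>1 R:8>2 S:8>5)
P1 drop B (D beats it: P:10>4 Q:9>5 R:8>4 S:8>2)
P1 drop C (D beats it: P:10>6 Q:9>6 R:8>2 S:8>4)
P2 drop P (Q beats it: D:6>0 E:6>5)
P2 drop R (Q beats it: D:6>4 E:6>0)
P1→{D,E} P2→{Q,S}

IESDS → P1:{D,E} P2:{Q,S}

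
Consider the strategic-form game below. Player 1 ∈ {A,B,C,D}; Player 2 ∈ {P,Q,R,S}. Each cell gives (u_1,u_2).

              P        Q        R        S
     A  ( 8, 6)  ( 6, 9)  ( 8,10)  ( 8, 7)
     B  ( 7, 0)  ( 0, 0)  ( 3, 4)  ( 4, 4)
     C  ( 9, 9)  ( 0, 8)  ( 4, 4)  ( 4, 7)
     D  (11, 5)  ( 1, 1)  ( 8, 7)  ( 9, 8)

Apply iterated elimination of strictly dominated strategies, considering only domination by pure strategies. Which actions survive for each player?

P1 drop B (A beats it: P:8>7 Q:6>0 R:8>3 S:8>4)
P1 drop C (D beats it: P:11>9 Q:1>0 R:8>4 S:9>4)
P2 drop P (R beats it: A:10>6 D:7>5)
P2 drop Q (R beats it: A:10>9 D:7>1)
P1→{A,D} P2→{R,S}

Survivors P1:{A,D} P2:{R,S}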